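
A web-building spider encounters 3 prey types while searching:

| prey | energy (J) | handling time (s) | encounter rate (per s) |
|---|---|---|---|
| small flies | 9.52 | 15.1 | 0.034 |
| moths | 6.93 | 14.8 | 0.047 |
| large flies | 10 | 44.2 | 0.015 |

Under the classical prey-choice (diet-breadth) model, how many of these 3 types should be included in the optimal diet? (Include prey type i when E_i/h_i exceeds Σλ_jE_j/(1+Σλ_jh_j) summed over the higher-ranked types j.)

2

Rank by E/h (J/s): small flies 0.63, moths 0.468, large flies 0.226. Include each in turn until the next type's E/h falls below the running intake rate.
Rate on top 1: 0.2139. moths: 0.468 > 0.2139 → include.
Rate on top 2: 0.294. large flies: 0.226 < 0.294 → exclude; stop.
Optimal diet: small flies, moths — 2 of 3 types.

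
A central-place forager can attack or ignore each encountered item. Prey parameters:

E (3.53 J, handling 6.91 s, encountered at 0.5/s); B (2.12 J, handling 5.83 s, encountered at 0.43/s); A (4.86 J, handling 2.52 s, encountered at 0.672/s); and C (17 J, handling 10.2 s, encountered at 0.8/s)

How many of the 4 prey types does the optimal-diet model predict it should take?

Profitabilities (E/h, J/s): A 1.93, C 1.67, E 0.511, B 0.364. Add prey in this order while the next type's profitability exceeds the intake rate on those already taken.
Rate on top 1: 1.213. C: 1.67 > 1.213 → include.
Rate on top 2: 1.554. E: 0.511 < 1.554 → exclude; stop.
Optimal diet: A, C — 2 of 4 types.

2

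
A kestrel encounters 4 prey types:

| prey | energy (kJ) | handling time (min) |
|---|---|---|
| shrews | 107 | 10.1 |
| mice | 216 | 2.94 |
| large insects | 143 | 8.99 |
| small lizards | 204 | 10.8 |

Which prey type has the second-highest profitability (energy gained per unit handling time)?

small lizards

Profitability E/h (kJ/min): shrews = 107/10.1 = 10.6, mice = 216/2.94 = 73.5, large insects = 143/8.99 = 15.9, small lizards = 204/10.8 = 18.9.
Ranked: mice > small lizards > large insects > shrews.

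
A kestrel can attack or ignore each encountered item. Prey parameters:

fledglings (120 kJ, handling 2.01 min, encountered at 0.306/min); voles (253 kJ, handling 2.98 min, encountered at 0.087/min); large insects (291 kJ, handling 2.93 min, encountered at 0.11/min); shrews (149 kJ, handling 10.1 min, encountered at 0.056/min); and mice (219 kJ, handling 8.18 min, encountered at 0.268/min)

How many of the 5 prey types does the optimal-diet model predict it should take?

3

Rank by E/h (kJ/min): large insects 99.3, voles 84.9, fledglings 59.7, mice 26.8, shrews 14.8. Include each in turn until the next type's E/h falls below the running intake rate.
Rate on top 1: 24.21. voles: 84.9 > 24.21 → include.
Rate on top 2: 34.16. fledglings: 59.7 > 34.16 → include.
Rate on top 3: 41.31. mice: 26.8 < 41.31 → exclude; stop.
Optimal diet: large insects, voles, fledglings — 3 of 5 types.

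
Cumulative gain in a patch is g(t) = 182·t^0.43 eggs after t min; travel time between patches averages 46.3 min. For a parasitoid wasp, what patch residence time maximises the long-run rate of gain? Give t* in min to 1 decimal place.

34.9 min

Maximise g(t)/(T+t): set derivative to zero → g'(t)(T+t) = g(t).
g'(t) = 0.43·182·t^-0.57. Setting 0.43·182·t^-0.57 = 182·t^0.43/(46.3+t) gives 0.43(46.3+t) = t, so 0.57·t = 0.43×46.3.
t* = 0.43×46.3/0.57 = 34.93 min.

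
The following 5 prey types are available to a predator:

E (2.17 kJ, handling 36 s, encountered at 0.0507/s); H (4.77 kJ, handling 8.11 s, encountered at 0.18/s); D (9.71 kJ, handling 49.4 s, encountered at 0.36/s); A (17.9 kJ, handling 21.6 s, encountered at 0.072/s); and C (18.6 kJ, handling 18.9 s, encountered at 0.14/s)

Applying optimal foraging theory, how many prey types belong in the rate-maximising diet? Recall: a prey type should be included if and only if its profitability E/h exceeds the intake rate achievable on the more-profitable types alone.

2

Profitabilities (E/h, kJ/s): C 0.984, A 0.829, H 0.588, D 0.197, E 0.0603. Add prey in this order while the next type's profitability exceeds the intake rate on those already taken.
Rate on top 1: 0.7142. A: 0.829 > 0.7142 → include.
Rate on top 2: 0.7484. H: 0.588 < 0.7484 → exclude; stop.
Optimal diet: C, A — 2 of 5 types.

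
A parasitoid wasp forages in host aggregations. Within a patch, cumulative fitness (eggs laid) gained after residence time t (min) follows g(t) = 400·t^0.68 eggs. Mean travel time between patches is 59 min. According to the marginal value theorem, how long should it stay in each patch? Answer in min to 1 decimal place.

125.4 min

By the marginal value theorem, leave when the instantaneous gain rate g'(t) equals the habitat-wide average g(t)/(T + t).
g'(t) = 0.68·400·t^-0.32. Setting 0.68·400·t^-0.32 = 400·t^0.68/(59+t) gives 0.68(59+t) = t, so 0.32·t = 0.68×59.
t* = 0.68×59/0.32 = 125.4 min.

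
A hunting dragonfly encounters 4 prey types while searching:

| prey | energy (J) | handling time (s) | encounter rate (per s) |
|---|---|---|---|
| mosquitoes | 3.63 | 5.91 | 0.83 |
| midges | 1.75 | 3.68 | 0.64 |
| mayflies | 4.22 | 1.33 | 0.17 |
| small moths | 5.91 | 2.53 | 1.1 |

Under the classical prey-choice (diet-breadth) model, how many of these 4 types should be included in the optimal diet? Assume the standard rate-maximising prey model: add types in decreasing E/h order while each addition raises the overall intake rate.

2

Profitabilities (E/h, J/s): mayflies 3.17, small moths 2.34, mosquitoes 0.614, midges 0.476. Add prey in this order while the next type's profitability exceeds the intake rate on those already taken.
Rate on top 1: 0.5851. small moths: 2.34 > 0.5851 → include.
Rate on top 2: 1.801. mosquitoes: 0.614 < 1.801 → exclude; stop.
Optimal diet: mayflies, small moths — 2 of 4 types.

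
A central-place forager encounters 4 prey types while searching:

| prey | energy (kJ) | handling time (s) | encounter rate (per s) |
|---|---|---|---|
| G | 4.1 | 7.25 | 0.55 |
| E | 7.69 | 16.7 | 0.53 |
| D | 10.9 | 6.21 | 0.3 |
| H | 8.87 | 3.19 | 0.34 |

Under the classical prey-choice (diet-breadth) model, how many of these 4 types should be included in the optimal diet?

Rank by E/h (kJ/s): H 2.78, D 1.76, G 0.566, E 0.46. Include each in turn until the next type's E/h falls below the running intake rate.
Rate on top 1: 1.447. D: 1.76 > 1.447 → include.
Rate on top 2: 1.592. G: 0.566 < 1.592 → exclude; stop.
Optimal diet: H, D — 2 of 4 types.

2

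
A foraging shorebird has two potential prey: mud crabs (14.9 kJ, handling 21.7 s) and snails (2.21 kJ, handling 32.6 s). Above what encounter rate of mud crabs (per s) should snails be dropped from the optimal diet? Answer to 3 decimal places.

Drop snails once their profitability E₂/h₂ falls below the rate achievable on mud crabs alone: E₂/h₂ = λE₁/(1 + λh₁).
Solve for λ: λE₁h₂ = E₂(1 + λh₁) → λ(E₁h₂ − E₂h₁) = E₂ → λ = E₂/(E₁h₂ − E₂h₁).
λ = 2.21/(14.9×32.6 − 2.21×21.7) = 2.21/437.8 = 0.005048 per s.

0.005 per s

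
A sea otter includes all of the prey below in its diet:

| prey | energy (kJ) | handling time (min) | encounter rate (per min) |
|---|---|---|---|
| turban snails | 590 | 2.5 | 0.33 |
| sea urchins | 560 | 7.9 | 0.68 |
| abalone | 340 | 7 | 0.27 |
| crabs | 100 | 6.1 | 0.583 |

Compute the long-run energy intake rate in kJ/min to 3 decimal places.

57.390 kJ/min

R = (0.33×590 + 0.68×560 + 0.27×340 + 0.583×100) / (1 + 0.33×2.5 + 0.68×7.9 + 0.27×7 + 0.583×6.1) = 725.6/12.64 = 57.39 kJ/min.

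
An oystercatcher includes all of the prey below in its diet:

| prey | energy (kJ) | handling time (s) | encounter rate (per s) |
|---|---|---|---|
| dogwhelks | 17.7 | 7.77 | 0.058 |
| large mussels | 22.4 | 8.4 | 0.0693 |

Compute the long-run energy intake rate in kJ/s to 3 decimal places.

1.269 kJ/s

Energy encountered per unit search time: 0.058×17.7 + 0.0693×22.4 = 2.579 kJ/s.
Handling time per unit search time: 0.058×7.77 + 0.0693×8.4 = 1.033.
Rate = 2.579/(1 + 1.033) = 1.269 kJ/s.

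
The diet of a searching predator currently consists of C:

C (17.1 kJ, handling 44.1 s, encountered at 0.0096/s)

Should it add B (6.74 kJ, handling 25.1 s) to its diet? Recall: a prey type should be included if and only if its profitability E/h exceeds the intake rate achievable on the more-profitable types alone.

Current rate: (0.0096×17.1)/(1 + 0.0096×44.1) = 0.1153 kJ/s.
B: E/h = 6.74/25.1 = 0.2685 kJ/s.
0.2685 > 0.1153, so adding B raises the average — include it.

Yes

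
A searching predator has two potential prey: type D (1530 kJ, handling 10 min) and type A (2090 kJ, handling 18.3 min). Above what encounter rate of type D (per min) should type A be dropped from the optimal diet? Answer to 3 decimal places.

The zero-one rule: include type A iff E₂/h₂ > λE₁/(1+λh₁). Equality gives the switch point.
λE₁h₂ = E₂ + λE₂h₁ ⇒ λ = E₂/(E₁h₂ − E₂h₁) = 2090/(2.8e+04 − 2.09e+04) = 0.2944 per min.

0.294 per min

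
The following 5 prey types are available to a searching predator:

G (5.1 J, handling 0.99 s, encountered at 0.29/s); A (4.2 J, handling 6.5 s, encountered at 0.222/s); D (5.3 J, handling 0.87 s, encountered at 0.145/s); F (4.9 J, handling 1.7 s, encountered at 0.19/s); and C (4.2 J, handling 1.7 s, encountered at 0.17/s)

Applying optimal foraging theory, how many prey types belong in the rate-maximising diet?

4

Rank by E/h (J/s): D 6.09, G 5.15, F 2.88, C 2.47, A 0.646. Include each in turn until the next type's E/h falls below the running intake rate.
Rate on top 1: 0.6824. G: 5.15 > 0.6824 → include.
Rate on top 2: 1.59. F: 2.88 > 1.59 → include.
Rate on top 3: 1.831. C: 2.47 > 1.831 → include.
Rate on top 4: 1.922. A: 0.646 < 1.922 → exclude; stop.
Optimal diet: D, G, F, C — 4 of 5 types.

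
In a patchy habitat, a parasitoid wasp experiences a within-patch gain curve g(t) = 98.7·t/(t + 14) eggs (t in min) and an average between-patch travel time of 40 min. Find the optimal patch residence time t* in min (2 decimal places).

23.66 min

Maximise g(t)/(T+t): set derivative to zero → g'(t)(T+t) = g(t).
g'(t) = 98.7·14/(t + 14)². Setting 98.7·14/(t+14)² = 98.7t/[(t+14)(40+t)] gives 14(40+t) = t(t+14), so t² = 14×40 = 560.
t* = √560 = 23.66 min.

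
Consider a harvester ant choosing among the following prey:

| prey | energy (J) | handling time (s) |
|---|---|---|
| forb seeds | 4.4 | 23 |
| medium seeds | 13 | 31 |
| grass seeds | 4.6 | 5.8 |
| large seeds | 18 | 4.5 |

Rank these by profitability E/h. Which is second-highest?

Profitability E/h (J/s): forb seeds = 4.4/23 = 0.191, medium seeds = 13/31 = 0.419, grass seeds = 4.6/5.8 = 0.793, large seeds = 18/4.5 = 4.
Ranked: large seeds > grass seeds > medium seeds > forb seeds.

grass seeds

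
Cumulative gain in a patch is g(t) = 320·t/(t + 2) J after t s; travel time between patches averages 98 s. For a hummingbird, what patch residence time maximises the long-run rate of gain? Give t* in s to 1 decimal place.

14.0 s

Maximise g(t)/(T+t): set derivative to zero → g'(t)(T+t) = g(t).
g'(t) = 320·2/(t + 2)². Setting 320·2/(t+2)² = 320t/[(t+2)(98+t)] gives 2(98+t) = t(t+2), so t² = 2×98 = 196.
t* = √196 = 14 s.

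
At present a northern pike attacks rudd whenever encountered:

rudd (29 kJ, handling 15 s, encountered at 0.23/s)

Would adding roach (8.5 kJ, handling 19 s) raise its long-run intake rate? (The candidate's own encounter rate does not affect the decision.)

No

Current rate: (0.23×29)/(1 + 0.23×15) = 1.499 kJ/s.
roach: E/h = 8.5/19 = 0.4474 kJ/s.
Since 0.4474 < R, time spent handling roach is better spent searching.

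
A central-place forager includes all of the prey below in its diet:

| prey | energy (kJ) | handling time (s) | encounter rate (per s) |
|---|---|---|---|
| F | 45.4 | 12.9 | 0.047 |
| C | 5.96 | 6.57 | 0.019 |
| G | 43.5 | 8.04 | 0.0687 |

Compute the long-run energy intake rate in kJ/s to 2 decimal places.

2.29 kJ/s

R = Σλ_iE_i / (1 + Σλ_ih_i)
Numerator: 0.047×45.4 + 0.019×5.96 + 0.0687×43.5 = 5.235
Denominator: 1 + 0.047×12.9 + 0.019×6.57 + 0.0687×8.04 = 2.283
R = 5.235/2.283 = 2.293 kJ/s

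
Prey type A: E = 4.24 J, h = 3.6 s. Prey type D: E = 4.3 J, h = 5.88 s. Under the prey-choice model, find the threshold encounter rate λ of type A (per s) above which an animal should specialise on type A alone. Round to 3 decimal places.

At the threshold, the rate on type A alone equals the profitability of type D: λ·4.24/(1 + λ·3.6) = 4.3/5.88 = 0.7313.
Rearranging, λ(4.24 − 0.7313×3.6) = 0.7313, so λ = 0.7313/1.607 = 0.455 per s.

0.455 per s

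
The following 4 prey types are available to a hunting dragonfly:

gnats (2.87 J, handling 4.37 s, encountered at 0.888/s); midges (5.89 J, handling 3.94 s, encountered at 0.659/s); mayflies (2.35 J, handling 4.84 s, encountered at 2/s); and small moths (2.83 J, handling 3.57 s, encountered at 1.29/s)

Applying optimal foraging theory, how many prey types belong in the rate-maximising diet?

Rank by E/h (J/s): midges 1.49, small moths 0.793, gnats 0.657, mayflies 0.486. Include each in turn until the next type's E/h falls below the running intake rate.
Rate on top 1: 1.079. small moths: 0.793 < 1.079 → exclude; stop.
Optimal diet: midges — 1 of 4 types.

1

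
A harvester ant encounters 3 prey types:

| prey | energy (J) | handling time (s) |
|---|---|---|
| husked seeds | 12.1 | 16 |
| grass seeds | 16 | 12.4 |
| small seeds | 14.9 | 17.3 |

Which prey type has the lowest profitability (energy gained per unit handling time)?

husked seeds

Profitability E/h (J/s): husked seeds = 12.1/16 = 0.756, grass seeds = 16/12.4 = 1.29, small seeds = 14.9/17.3 = 0.861.
Ranked: grass seeds > small seeds > husked seeds.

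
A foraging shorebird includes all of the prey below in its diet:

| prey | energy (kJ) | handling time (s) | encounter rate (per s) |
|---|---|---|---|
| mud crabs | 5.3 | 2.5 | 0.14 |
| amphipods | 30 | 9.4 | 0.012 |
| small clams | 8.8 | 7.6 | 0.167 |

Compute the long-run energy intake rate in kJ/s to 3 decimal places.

R = (0.14×5.3 + 0.012×30 + 0.167×8.8) / (1 + 0.14×2.5 + 0.012×9.4 + 0.167×7.6) = 2.572/2.732 = 0.9413 kJ/s.

0.941 kJ/s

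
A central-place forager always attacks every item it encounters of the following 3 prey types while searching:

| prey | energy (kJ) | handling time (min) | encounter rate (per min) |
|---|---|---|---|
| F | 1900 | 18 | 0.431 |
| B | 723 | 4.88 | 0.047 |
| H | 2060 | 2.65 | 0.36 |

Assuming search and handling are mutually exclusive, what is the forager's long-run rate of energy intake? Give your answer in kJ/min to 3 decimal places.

R = Σλ_iE_i / (1 + Σλ_ih_i)
Numerator: 0.431×1900 + 0.047×723 + 0.36×2060 = 1594
Denominator: 1 + 0.431×18 + 0.047×4.88 + 0.36×2.65 = 9.941
R = 1594/9.941 = 160.4 kJ/min

160.389 kJ/min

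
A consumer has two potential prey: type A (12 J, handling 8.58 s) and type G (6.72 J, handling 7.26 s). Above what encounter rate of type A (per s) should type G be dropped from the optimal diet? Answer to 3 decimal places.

Drop type G once their profitability E₂/h₂ falls below the rate achievable on type A alone: E₂/h₂ = λE₁/(1 + λh₁).
Solve for λ: λE₁h₂ = E₂(1 + λh₁) → λ(E₁h₂ − E₂h₁) = E₂ → λ = E₂/(E₁h₂ − E₂h₁).
λ = 6.72/(12×7.26 − 6.72×8.58) = 6.72/29.46 = 0.2281 per s.

0.228 per s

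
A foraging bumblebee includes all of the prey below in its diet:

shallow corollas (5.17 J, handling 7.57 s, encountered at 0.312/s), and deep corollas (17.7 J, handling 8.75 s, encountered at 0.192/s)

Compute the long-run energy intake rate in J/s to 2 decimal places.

0.99 J/s

R = Σλ_iE_i / (1 + Σλ_ih_i)
Numerator: 0.312×5.17 + 0.192×17.7 = 5.011
Denominator: 1 + 0.312×7.57 + 0.192×8.75 = 5.042
R = 5.011/5.042 = 0.994 J/s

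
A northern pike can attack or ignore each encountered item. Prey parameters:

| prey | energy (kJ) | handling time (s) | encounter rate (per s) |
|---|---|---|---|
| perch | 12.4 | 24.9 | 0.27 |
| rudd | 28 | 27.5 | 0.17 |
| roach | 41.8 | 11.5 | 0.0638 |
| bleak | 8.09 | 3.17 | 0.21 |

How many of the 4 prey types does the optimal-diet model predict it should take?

Rank by E/h (kJ/s): roach 3.63, bleak 2.55, rudd 1.02, perch 0.498. Include each in turn until the next type's E/h falls below the running intake rate.
Rate on top 1: 1.538. bleak: 2.55 > 1.538 → include.
Rate on top 2: 1.82. rudd: 1.02 < 1.82 → exclude; stop.
Optimal diet: roach, bleak — 2 of 4 types.

2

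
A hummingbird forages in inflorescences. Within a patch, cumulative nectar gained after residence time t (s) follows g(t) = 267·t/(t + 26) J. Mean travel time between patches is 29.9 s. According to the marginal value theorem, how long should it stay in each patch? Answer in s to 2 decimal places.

27.88 s

Maximise g(t)/(T+t): set derivative to zero → g'(t)(T+t) = g(t).
g'(t) = 267·26/(t + 26)². Setting 267·26/(t+26)² = 267t/[(t+26)(29.9+t)] gives 26(29.9+t) = t(t+26), so t² = 26×29.9 = 777.4.
t* = √777.4 = 27.88 s.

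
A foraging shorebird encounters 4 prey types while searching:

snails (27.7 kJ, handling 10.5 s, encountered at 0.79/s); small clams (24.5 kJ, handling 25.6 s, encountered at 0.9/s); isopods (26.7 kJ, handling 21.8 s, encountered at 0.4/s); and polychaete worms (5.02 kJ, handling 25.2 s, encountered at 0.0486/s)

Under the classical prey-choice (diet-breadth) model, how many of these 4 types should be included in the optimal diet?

1

Rank by E/h (kJ/s): snails 2.64, isopods 1.22, small clams 0.957, polychaete worms 0.199. Include each in turn until the next type's E/h falls below the running intake rate.
Rate on top 1: 2.354. isopods: 1.22 < 2.354 → exclude; stop.
Optimal diet: snails — 1 of 4 types.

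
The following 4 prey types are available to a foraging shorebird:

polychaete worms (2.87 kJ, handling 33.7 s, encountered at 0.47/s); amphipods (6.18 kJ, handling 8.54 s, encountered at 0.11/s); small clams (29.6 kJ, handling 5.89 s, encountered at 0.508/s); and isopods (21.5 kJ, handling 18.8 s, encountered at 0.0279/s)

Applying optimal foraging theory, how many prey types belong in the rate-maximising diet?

1

E/h in descending order: small clams 5.03, isopods 1.14, amphipods 0.724, polychaete worms 0.0852 kJ/s. The optimal diet is the largest prefix of this list for which every included type satisfies E_i/h_i > R on the types above it.
Rate on top 1: 3.767. isopods: 1.14 < 3.767 → exclude; stop.
Optimal diet: small clams — 1 of 4 types.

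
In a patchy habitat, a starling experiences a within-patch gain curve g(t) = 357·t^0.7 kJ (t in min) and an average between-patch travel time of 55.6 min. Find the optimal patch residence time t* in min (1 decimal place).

129.7 min

Optimal t* satisfies g'(t*) = g(t*)/(T + t*).
g'(t) = 0.7·357·t^-0.3. Setting 0.7·357·t^-0.3 = 357·t^0.7/(55.6+t) gives 0.7(55.6+t) = t, so 0.30·t = 0.7×55.6.
t* = 0.7×55.6/0.30 = 129.7 min.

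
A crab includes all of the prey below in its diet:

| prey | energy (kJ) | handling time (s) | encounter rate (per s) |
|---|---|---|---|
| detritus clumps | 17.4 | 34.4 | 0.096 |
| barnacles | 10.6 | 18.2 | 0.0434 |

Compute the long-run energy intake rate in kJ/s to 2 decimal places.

R = (0.096×17.4 + 0.0434×10.6) / (1 + 0.096×34.4 + 0.0434×18.2) = 2.13/5.092 = 0.4184 kJ/s.

0.42 kJ/s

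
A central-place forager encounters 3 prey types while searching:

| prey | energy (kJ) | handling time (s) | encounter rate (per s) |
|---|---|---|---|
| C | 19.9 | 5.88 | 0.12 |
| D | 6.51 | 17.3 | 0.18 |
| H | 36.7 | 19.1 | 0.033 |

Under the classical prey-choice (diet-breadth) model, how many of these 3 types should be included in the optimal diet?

E/h in descending order: C 3.38, H 1.92, D 0.376 kJ/s. The optimal diet is the largest prefix of this list for which every included type satisfies E_i/h_i > R on the types above it.
Rate on top 1: 1.4. H: 1.92 > 1.4 → include.
Rate on top 2: 1.541. D: 0.376 < 1.541 → exclude; stop.
Optimal diet: C, H — 2 of 3 types.

2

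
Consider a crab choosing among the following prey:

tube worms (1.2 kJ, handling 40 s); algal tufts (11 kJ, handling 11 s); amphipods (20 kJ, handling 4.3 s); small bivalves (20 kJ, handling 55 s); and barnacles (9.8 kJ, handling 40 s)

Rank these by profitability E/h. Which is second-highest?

algal tufts

Profitability E/h (kJ/s): tube worms = 1.2/40 = 0.03, algal tufts = 11/11 = 1, amphipods = 20/4.3 = 4.65, small bivalves = 20/55 = 0.364, barnacles = 9.8/40 = 0.245.
Ranked: amphipods > algal tufts > small bivalves > barnacles > tube worms.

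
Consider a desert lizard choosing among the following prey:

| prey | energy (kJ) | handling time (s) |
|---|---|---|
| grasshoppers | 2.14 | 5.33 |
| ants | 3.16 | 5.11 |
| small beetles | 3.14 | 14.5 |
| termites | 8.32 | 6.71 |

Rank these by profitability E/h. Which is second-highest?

In descending order of E/h:
termites: 8.32/6.71 = 1.24 kJ/s
ants: 3.16/5.11 = 0.618 kJ/s
grasshoppers: 2.14/5.33 = 0.402 kJ/s
small beetles: 3.14/14.5 = 0.217 kJ/s

ants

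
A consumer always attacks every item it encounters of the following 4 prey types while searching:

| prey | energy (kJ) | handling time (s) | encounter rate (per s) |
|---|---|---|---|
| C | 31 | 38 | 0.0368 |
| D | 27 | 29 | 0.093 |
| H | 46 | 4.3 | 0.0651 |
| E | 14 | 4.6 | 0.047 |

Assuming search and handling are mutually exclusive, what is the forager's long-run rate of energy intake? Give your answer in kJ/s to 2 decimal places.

1.31 kJ/s

Energy encountered per unit search time: 0.0368×31 + 0.093×27 + 0.0651×46 + 0.047×14 = 7.304 kJ/s.
Handling time per unit search time: 0.0368×38 + 0.093×29 + 0.0651×4.3 + 0.047×4.6 = 4.592.
Rate = 7.304/(1 + 4.592) = 1.306 kJ/s.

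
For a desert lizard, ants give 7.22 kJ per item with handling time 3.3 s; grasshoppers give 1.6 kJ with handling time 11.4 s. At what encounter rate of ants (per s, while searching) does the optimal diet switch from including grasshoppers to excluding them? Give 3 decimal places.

0.021 per s

At the threshold, the rate on ants alone equals the profitability of grasshoppers: λ·7.22/(1 + λ·3.3) = 1.6/11.4 = 0.1404.
Rearranging, λ(7.22 − 0.1404×3.3) = 0.1404, so λ = 0.1404/6.757 = 0.02077 per s.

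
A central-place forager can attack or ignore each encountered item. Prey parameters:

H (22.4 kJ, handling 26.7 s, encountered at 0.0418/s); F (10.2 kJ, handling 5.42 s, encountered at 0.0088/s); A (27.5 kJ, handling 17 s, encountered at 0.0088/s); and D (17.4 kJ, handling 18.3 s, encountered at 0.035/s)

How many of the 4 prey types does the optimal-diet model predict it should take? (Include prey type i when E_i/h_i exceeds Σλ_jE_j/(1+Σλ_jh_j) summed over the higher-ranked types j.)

4

E/h in descending order: F 1.88, A 1.62, D 0.951, H 0.839 kJ/s. The optimal diet is the largest prefix of this list for which every included type satisfies E_i/h_i > R on the types above it.
Rate on top 1: 0.08567. A: 1.62 > 0.08567 → include.
Rate on top 2: 0.2771. D: 0.951 > 0.2771 → include.
Rate on top 3: 0.5119. H: 0.839 > 0.5119 → include.
Optimal diet: F, A, D, H — 4 of 4 types.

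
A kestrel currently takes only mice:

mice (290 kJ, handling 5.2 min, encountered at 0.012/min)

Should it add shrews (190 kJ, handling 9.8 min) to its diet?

Yes

On mice alone, R = ΣλE/(1+Σλh) = 3.48/1.062 = 3.276 kJ/min.
shrews: E/h = 190/9.8 = 19.39 kJ/min.
19.39 > 3.276, so adding shrews raises the average — include it.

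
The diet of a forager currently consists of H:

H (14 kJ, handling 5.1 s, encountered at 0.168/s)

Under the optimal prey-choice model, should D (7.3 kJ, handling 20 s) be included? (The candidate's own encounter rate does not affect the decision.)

Intake rate on the current diet: R = (0.168×14) / (1 + 0.168×5.1) = 2.352/1.857 = 1.267 kJ/s.
Profitability of D: 7.3/20 = 0.365 kJ/s.
Since 0.365 < R, time spent handling D is better spent searching.

No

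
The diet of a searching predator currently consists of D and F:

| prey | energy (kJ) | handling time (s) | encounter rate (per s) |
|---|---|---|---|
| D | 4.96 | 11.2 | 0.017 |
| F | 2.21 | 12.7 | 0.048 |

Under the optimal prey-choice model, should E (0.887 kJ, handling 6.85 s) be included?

Intake rate on the current diet: R = (0.017×4.96 + 0.048×2.21) / (1 + 0.017×11.2 + 0.048×12.7) = 0.1904/1.8 = 0.1058 kJ/s.
E: E/h = 0.887/6.85 = 0.1295 kJ/s.
0.1295 > 0.1058, so adding E raises the average — include it.

Yes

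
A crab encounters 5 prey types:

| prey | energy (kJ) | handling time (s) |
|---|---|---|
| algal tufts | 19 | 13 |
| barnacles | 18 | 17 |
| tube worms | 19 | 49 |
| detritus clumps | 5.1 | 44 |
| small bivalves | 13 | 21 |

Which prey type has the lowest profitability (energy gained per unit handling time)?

Profitability E/h (kJ/s): algal tufts = 19/13 = 1.46, barnacles = 18/17 = 1.06, tube worms = 19/49 = 0.388, detritus clumps = 5.1/44 = 0.116, small bivalves = 13/21 = 0.619.
Ranked: algal tufts > barnacles > small bivalves > tube worms > detritus clumps.

detritus clumps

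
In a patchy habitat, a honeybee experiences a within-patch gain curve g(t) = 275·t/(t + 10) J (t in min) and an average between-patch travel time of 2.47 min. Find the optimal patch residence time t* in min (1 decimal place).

Optimal t* satisfies g'(t*) = g(t*)/(T + t*).
g'(t) = 275·10/(t + 10)². Setting 275·10/(t+10)² = 275t/[(t+10)(2.47+t)] gives 10(2.47+t) = t(t+10), so t² = 10×2.47 = 24.7.
t* = √24.7 = 4.97 min.

5.0 min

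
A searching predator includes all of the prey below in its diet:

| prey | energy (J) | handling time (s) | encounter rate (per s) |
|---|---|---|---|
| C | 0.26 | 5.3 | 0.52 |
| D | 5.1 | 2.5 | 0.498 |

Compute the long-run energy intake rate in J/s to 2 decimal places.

Energy encountered per unit search time: 0.52×0.26 + 0.498×5.1 = 2.675 J/s.
Handling time per unit search time: 0.52×5.3 + 0.498×2.5 = 4.001.
Rate = 2.675/(1 + 4.001) = 0.5349 J/s.

0.53 J/s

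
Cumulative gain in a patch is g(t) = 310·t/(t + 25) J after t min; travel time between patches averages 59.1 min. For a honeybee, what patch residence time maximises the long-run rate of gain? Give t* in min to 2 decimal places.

38.44 min

By the marginal value theorem, leave when the instantaneous gain rate g'(t) equals the habitat-wide average g(t)/(T + t).
g'(t) = 310·25/(t + 25)². Setting 310·25/(t+25)² = 310t/[(t+25)(59.1+t)] gives 25(59.1+t) = t(t+25), so t² = 25×59.1 = 1478.
t* = √1478 = 38.44 min.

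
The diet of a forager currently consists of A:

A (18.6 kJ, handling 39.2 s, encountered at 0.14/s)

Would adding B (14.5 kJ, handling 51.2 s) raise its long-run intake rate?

No

On A alone, R = ΣλE/(1+Σλh) = 2.604/6.488 = 0.4014 kJ/s.
B: E/h = 14.5/51.2 = 0.2832 kJ/s.
Since 0.2832 < R, time spent handling B is better spent searching.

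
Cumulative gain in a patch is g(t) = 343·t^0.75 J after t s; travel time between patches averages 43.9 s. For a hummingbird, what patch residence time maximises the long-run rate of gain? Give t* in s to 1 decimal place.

Optimal t* satisfies g'(t*) = g(t*)/(T + t*).
g'(t) = 0.75·343·t^-0.25. Setting 0.75·343·t^-0.25 = 343·t^0.75/(43.9+t) gives 0.75(43.9+t) = t, so 0.25·t = 0.75×43.9.
t* = 0.75×43.9/0.25 = 131.7 s.

131.7 s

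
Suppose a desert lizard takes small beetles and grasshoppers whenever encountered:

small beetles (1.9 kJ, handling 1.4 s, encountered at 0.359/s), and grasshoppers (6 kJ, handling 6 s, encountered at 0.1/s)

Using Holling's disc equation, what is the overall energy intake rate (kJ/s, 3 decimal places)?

R = Σλ_iE_i / (1 + Σλ_ih_i)
Numerator: 0.359×1.9 + 0.1×6 = 1.282
Denominator: 1 + 0.359×1.4 + 0.1×6 = 2.103
R = 1.282/2.103 = 0.6098 kJ/s

0.610 kJ/s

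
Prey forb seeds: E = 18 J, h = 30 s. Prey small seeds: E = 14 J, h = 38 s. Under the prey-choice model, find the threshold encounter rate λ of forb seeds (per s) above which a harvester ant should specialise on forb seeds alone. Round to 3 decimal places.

At the threshold, the rate on forb seeds alone equals the profitability of small seeds: λ·18/(1 + λ·30) = 14/38 = 0.3684.
Rearranging, λ(18 − 0.3684×30) = 0.3684, so λ = 0.3684/6.947 = 0.05303 per s.

0.053 per s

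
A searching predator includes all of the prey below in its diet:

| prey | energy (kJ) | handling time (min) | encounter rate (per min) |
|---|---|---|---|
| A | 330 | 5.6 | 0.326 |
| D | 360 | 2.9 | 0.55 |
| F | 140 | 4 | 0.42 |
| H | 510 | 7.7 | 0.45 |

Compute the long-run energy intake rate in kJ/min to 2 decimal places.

62.08 kJ/min

R = Σλ_iE_i / (1 + Σλ_ih_i)
Numerator: 0.326×330 + 0.55×360 + 0.42×140 + 0.45×510 = 593.9
Denominator: 1 + 0.326×5.6 + 0.55×2.9 + 0.42×4 + 0.45×7.7 = 9.566
R = 593.9/9.566 = 62.08 kJ/min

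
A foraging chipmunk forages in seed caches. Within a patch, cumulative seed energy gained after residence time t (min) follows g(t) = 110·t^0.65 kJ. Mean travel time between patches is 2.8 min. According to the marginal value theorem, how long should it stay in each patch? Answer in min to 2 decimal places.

5.20 min

Maximise g(t)/(T+t): set derivative to zero → g'(t)(T+t) = g(t).
g'(t) = 0.65·110·t^-0.35. Setting 0.65·110·t^-0.35 = 110·t^0.65/(2.8+t) gives 0.65(2.8+t) = t, so 0.35·t = 0.65×2.8.
t* = 0.65×2.8/0.35 = 5.2 min.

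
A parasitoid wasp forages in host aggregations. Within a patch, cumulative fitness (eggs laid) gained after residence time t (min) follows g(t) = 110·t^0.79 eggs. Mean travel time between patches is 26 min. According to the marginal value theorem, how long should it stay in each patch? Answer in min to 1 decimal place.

97.8 min

Maximise g(t)/(T+t): set derivative to zero → g'(t)(T+t) = g(t).
g'(t) = 0.79·110·t^-0.21. Setting 0.79·110·t^-0.21 = 110·t^0.79/(26+t) gives 0.79(26+t) = t, so 0.21·t = 0.79×26.
t* = 0.79×26/0.21 = 97.81 min.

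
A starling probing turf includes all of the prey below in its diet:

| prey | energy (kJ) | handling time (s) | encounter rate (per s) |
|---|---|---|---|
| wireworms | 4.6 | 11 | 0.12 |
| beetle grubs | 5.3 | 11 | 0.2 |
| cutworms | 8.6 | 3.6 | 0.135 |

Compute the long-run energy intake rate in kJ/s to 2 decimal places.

R = Σλ_iE_i / (1 + Σλ_ih_i)
Numerator: 0.12×4.6 + 0.2×5.3 + 0.135×8.6 = 2.773
Denominator: 1 + 0.12×11 + 0.2×11 + 0.135×3.6 = 5.006
R = 2.773/5.006 = 0.5539 kJ/s

0.55 kJ/s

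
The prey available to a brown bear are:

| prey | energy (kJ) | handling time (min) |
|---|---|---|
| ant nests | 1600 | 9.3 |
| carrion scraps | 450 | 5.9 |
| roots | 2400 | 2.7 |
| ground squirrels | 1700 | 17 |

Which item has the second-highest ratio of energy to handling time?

ant nests

In descending order of E/h:
roots: 2400/2.7 = 889 kJ/min
ant nests: 1600/9.3 = 172 kJ/min
ground squirrels: 1700/17 = 100 kJ/min
carrion scraps: 450/5.9 = 76.3 kJ/min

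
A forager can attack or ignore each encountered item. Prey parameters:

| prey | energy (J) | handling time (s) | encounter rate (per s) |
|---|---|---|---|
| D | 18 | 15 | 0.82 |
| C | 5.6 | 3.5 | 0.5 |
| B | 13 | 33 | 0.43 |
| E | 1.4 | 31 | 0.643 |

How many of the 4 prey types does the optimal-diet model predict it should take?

2

Profitabilities (E/h, J/s): C 1.6, D 1.2, B 0.394, E 0.0452. Add prey in this order while the next type's profitability exceeds the intake rate on those already taken.
Rate on top 1: 1.018. D: 1.2 > 1.018 → include.
Rate on top 2: 1.167. B: 0.394 < 1.167 → exclude; stop.
Optimal diet: C, D — 2 of 4 types.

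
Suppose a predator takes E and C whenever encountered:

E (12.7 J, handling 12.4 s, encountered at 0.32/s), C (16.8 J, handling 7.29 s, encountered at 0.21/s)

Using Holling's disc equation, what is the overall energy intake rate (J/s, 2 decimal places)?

1.17 J/s

R = Σλ_iE_i / (1 + Σλ_ih_i)
Numerator: 0.32×12.7 + 0.21×16.8 = 7.592
Denominator: 1 + 0.32×12.4 + 0.21×7.29 = 6.499
R = 7.592/6.499 = 1.168 J/s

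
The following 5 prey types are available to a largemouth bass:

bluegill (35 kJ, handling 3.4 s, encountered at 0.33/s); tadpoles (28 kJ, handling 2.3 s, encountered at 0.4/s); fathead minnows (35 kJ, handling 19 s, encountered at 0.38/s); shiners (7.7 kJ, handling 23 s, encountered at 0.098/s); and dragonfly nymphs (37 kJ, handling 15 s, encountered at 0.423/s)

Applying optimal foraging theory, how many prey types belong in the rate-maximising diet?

Profitabilities (E/h, kJ/s): tadpoles 12.2, bluegill 10.3, dragonfly nymphs 2.47, fathead minnows 1.84, shiners 0.335. Add prey in this order while the next type's profitability exceeds the intake rate on those already taken.
Rate on top 1: 5.833. bluegill: 10.3 > 5.833 → include.
Rate on top 2: 7.479. dragonfly nymphs: 2.47 < 7.479 → exclude; stop.
Optimal diet: tadpoles, bluegill — 2 of 5 types.

2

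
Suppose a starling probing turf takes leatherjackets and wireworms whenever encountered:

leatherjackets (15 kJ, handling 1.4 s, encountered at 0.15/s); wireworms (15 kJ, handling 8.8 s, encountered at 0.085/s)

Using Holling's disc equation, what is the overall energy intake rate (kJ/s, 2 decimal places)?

R = (0.15×15 + 0.085×15) / (1 + 0.15×1.4 + 0.085×8.8) = 3.525/1.958 = 1.8 kJ/s.

1.80 kJ/s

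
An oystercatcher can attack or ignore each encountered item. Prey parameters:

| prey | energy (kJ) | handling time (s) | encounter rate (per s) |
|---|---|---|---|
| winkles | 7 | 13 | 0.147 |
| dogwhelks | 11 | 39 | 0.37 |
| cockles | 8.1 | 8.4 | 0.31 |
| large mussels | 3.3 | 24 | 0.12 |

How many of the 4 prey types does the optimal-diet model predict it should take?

1

Rank by E/h (kJ/s): cockles 0.964, winkles 0.538, dogwhelks 0.282, large mussels 0.137. Include each in turn until the next type's E/h falls below the running intake rate.
Rate on top 1: 0.6967. winkles: 0.538 < 0.6967 → exclude; stop.
Optimal diet: cockles — 1 of 4 types.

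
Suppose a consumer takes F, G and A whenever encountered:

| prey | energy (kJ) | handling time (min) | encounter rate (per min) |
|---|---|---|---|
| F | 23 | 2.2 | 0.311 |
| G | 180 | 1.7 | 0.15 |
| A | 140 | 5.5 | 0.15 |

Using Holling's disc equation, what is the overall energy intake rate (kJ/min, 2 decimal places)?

19.95 kJ/min

R = (0.311×23 + 0.15×180 + 0.15×140) / (1 + 0.311×2.2 + 0.15×1.7 + 0.15×5.5) = 55.15/2.764 = 19.95 kJ/min.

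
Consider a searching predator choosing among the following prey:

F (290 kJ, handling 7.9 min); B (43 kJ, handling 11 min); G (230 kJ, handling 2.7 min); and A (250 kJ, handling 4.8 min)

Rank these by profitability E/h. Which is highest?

In descending order of E/h:
G: 230/2.7 = 85.2 kJ/min
A: 250/4.8 = 52.1 kJ/min
F: 290/7.9 = 36.7 kJ/min
B: 43/11 = 3.91 kJ/min

G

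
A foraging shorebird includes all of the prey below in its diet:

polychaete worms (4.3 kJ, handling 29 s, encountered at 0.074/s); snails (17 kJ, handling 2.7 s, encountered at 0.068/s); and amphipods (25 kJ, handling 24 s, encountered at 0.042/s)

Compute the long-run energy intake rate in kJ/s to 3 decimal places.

Energy encountered per unit search time: 0.074×4.3 + 0.068×17 + 0.042×25 = 2.524 kJ/s.
Handling time per unit search time: 0.074×29 + 0.068×2.7 + 0.042×24 = 3.338.
Rate = 2.524/(1 + 3.338) = 0.5819 kJ/s.

0.582 kJ/s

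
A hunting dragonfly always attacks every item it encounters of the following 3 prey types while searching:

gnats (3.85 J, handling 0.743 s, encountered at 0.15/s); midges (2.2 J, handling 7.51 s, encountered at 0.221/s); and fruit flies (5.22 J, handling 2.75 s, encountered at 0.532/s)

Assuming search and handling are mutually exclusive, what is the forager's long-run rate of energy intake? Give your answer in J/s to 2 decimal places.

0.91 J/s

R = (0.15×3.85 + 0.221×2.2 + 0.532×5.22) / (1 + 0.15×0.743 + 0.221×7.51 + 0.532×2.75) = 3.841/4.234 = 0.9071 J/s.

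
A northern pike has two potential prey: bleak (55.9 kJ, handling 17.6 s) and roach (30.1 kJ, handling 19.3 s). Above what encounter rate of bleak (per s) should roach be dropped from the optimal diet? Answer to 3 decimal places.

0.055 per s

Drop roach once their profitability E₂/h₂ falls below the rate achievable on bleak alone: E₂/h₂ = λE₁/(1 + λh₁).
Solve for λ: λE₁h₂ = E₂(1 + λh₁) → λ(E₁h₂ − E₂h₁) = E₂ → λ = E₂/(E₁h₂ − E₂h₁).
λ = 30.1/(55.9×19.3 − 30.1×17.6) = 30.1/549.1 = 0.05482 per s.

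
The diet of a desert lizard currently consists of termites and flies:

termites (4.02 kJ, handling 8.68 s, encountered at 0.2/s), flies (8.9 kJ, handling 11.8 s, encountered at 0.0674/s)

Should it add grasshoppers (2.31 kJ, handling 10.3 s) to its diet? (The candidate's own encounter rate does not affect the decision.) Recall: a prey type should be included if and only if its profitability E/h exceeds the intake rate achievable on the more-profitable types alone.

On termites and flies alone, R = ΣλE/(1+Σλh) = 1.404/3.531 = 0.3975 kJ/s.
grasshoppers: E/h = 2.31/10.3 = 0.2243 kJ/s.
0.2243 < 0.3975, so adding grasshoppers would lower the average — exclude it.

No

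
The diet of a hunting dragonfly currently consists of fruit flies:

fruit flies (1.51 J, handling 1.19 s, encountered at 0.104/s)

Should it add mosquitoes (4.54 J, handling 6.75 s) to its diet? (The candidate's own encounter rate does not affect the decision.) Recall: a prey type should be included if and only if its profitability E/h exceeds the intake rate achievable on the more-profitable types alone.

Yes

Current rate: (0.104×1.51)/(1 + 0.104×1.19) = 0.1397 J/s.
Profitability of mosquitoes: 4.54/6.75 = 0.6726 J/s.
Since 0.6726 > R, including mosquitoes increases the long-run rate.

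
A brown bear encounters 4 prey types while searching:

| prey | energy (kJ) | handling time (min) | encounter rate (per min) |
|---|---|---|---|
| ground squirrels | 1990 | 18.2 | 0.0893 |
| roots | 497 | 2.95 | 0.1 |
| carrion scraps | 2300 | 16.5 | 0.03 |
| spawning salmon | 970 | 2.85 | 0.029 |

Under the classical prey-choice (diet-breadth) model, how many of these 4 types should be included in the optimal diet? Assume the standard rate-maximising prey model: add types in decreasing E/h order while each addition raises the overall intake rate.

4

Profitabilities (E/h, kJ/min): spawning salmon 340, roots 168, carrion scraps 139, ground squirrels 109. Add prey in this order while the next type's profitability exceeds the intake rate on those already taken.
Rate on top 1: 25.98. roots: 168 > 25.98 → include.
Rate on top 2: 56.49. carrion scraps: 139 > 56.49 → include.
Rate on top 3: 78.41. ground squirrels: 109 > 78.41 → include.
Optimal diet: spawning salmon, roots, carrion scraps, ground squirrels — 4 of 4 types.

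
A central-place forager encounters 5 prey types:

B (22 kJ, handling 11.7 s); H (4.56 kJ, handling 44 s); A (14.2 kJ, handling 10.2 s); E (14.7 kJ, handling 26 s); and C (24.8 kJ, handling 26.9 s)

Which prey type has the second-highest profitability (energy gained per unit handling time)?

A

Profitability E/h (kJ/s): B = 22/11.7 = 1.88, H = 4.56/44 = 0.104, A = 14.2/10.2 = 1.39, E = 14.7/26 = 0.565, C = 24.8/26.9 = 0.922.
Ranked: B > A > C > E > H.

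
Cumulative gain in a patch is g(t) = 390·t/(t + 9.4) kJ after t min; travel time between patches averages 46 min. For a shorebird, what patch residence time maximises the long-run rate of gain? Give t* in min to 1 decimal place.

20.8 min

By the marginal value theorem, leave when the instantaneous gain rate g'(t) equals the habitat-wide average g(t)/(T + t).
g'(t) = 390·9.4/(t + 9.4)². Setting 390·9.4/(t+9.4)² = 390t/[(t+9.4)(46+t)] gives 9.4(46+t) = t(t+9.4), so t² = 9.4×46 = 432.4.
t* = √432.4 = 20.79 min.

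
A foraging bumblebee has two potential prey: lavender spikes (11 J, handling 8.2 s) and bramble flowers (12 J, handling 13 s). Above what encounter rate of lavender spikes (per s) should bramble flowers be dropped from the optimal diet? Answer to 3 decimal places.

0.269 per s

Drop bramble flowers once their profitability E₂/h₂ falls below the rate achievable on lavender spikes alone: E₂/h₂ = λE₁/(1 + λh₁).
Solve for λ: λE₁h₂ = E₂(1 + λh₁) → λ(E₁h₂ − E₂h₁) = E₂ → λ = E₂/(E₁h₂ − E₂h₁).
λ = 12/(11×13 − 12×8.2) = 12/44.6 = 0.2691 per s.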